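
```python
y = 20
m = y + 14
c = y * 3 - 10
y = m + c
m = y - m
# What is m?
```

Answer: 50

Derivation:
Trace (tracking m):
y = 20  # -> y = 20
m = y + 14  # -> m = 34
c = y * 3 - 10  # -> c = 50
y = m + c  # -> y = 84
m = y - m  # -> m = 50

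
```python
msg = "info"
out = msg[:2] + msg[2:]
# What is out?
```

Answer: 'info'

Derivation:
Trace (tracking out):
msg = 'info'  # -> msg = 'info'
out = msg[:2] + msg[2:]  # -> out = 'info'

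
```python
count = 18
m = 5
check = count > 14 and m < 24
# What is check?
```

Answer: True

Derivation:
Trace (tracking check):
count = 18  # -> count = 18
m = 5  # -> m = 5
check = count > 14 and m < 24  # -> check = True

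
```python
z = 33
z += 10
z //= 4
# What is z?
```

Trace (tracking z):
z = 33  # -> z = 33
z += 10  # -> z = 43
z //= 4  # -> z = 10

Answer: 10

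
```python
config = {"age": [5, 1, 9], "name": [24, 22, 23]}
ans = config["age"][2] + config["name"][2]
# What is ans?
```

Answer: 32

Derivation:
Trace (tracking ans):
config = {'age': [5, 1, 9], 'name': [24, 22, 23]}  # -> config = {'age': [5, 1, 9], 'name': [24, 22, 23]}
ans = config['age'][2] + config['name'][2]  # -> ans = 32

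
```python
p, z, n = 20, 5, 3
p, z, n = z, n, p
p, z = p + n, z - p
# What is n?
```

Answer: 20

Derivation:
Trace (tracking n):
p, z, n = (20, 5, 3)  # -> p = 20, z = 5, n = 3
p, z, n = (z, n, p)  # -> p = 5, z = 3, n = 20
p, z = (p + n, z - p)  # -> p = 25, z = -2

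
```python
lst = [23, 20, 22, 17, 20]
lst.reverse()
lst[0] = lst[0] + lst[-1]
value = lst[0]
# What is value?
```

Trace (tracking value):
lst = [23, 20, 22, 17, 20]  # -> lst = [23, 20, 22, 17, 20]
lst.reverse()  # -> lst = [20, 17, 22, 20, 23]
lst[0] = lst[0] + lst[-1]  # -> lst = [43, 17, 22, 20, 23]
value = lst[0]  # -> value = 43

Answer: 43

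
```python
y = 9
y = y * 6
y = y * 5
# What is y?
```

Trace (tracking y):
y = 9  # -> y = 9
y = y * 6  # -> y = 54
y = y * 5  # -> y = 270

Answer: 270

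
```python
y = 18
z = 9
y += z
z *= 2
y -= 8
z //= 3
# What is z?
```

Answer: 6

Derivation:
Trace (tracking z):
y = 18  # -> y = 18
z = 9  # -> z = 9
y += z  # -> y = 27
z *= 2  # -> z = 18
y -= 8  # -> y = 19
z //= 3  # -> z = 6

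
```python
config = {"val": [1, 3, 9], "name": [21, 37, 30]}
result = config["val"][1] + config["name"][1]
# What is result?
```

Answer: 40

Derivation:
Trace (tracking result):
config = {'val': [1, 3, 9], 'name': [21, 37, 30]}  # -> config = {'val': [1, 3, 9], 'name': [21, 37, 30]}
result = config['val'][1] + config['name'][1]  # -> result = 40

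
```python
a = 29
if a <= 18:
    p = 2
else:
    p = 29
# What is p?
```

Answer: 29

Derivation:
Trace (tracking p):
a = 29  # -> a = 29
if a <= 18:  # condition is False
else:
    p = 29  # -> p = 29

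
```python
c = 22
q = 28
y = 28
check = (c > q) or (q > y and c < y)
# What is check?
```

Answer: False

Derivation:
Trace (tracking check):
c = 22  # -> c = 22
q = 28  # -> q = 28
y = 28  # -> y = 28
check = c > q or (q > y and c < y)  # -> check = False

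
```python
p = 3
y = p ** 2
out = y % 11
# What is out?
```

Answer: 9

Derivation:
Trace (tracking out):
p = 3  # -> p = 3
y = p ** 2  # -> y = 9
out = y % 11  # -> out = 9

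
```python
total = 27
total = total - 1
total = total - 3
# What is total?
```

Answer: 23

Derivation:
Trace (tracking total):
total = 27  # -> total = 27
total = total - 1  # -> total = 26
total = total - 3  # -> total = 23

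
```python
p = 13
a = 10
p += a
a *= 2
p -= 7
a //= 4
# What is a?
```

Answer: 5

Derivation:
Trace (tracking a):
p = 13  # -> p = 13
a = 10  # -> a = 10
p += a  # -> p = 23
a *= 2  # -> a = 20
p -= 7  # -> p = 16
a //= 4  # -> a = 5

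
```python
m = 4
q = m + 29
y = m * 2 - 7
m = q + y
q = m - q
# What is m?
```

Answer: 34

Derivation:
Trace (tracking m):
m = 4  # -> m = 4
q = m + 29  # -> q = 33
y = m * 2 - 7  # -> y = 1
m = q + y  # -> m = 34
q = m - q  # -> q = 1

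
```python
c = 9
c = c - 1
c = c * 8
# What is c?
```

Answer: 64

Derivation:
Trace (tracking c):
c = 9  # -> c = 9
c = c - 1  # -> c = 8
c = c * 8  # -> c = 64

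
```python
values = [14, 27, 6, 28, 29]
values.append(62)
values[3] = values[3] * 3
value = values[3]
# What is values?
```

Answer: [14, 27, 6, 84, 29, 62]

Derivation:
Trace (tracking values):
values = [14, 27, 6, 28, 29]  # -> values = [14, 27, 6, 28, 29]
values.append(62)  # -> values = [14, 27, 6, 28, 29, 62]
values[3] = values[3] * 3  # -> values = [14, 27, 6, 84, 29, 62]
value = values[3]  # -> value = 84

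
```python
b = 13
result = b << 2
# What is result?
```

Answer: 52

Derivation:
Trace (tracking result):
b = 13  # -> b = 13
result = b << 2  # -> result = 52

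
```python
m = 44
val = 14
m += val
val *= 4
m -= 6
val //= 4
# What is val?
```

Trace (tracking val):
m = 44  # -> m = 44
val = 14  # -> val = 14
m += val  # -> m = 58
val *= 4  # -> val = 56
m -= 6  # -> m = 52
val //= 4  # -> val = 14

Answer: 14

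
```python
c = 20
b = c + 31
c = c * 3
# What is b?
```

Trace (tracking b):
c = 20  # -> c = 20
b = c + 31  # -> b = 51
c = c * 3  # -> c = 60

Answer: 51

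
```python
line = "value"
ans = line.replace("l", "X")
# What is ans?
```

Answer: 'vaXue'

Derivation:
Trace (tracking ans):
line = 'value'  # -> line = 'value'
ans = line.replace('l', 'X')  # -> ans = 'vaXue'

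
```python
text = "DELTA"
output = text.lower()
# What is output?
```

Trace (tracking output):
text = 'DELTA'  # -> text = 'DELTA'
output = text.lower()  # -> output = 'delta'

Answer: 'delta'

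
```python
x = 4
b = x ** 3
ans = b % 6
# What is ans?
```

Trace (tracking ans):
x = 4  # -> x = 4
b = x ** 3  # -> b = 64
ans = b % 6  # -> ans = 4

Answer: 4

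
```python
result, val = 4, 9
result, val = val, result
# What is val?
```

Trace (tracking val):
result, val = (4, 9)  # -> result = 4, val = 9
result, val = (val, result)  # -> result = 9, val = 4

Answer: 4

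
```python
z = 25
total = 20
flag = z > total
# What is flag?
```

Trace (tracking flag):
z = 25  # -> z = 25
total = 20  # -> total = 20
flag = z > total  # -> flag = True

Answer: True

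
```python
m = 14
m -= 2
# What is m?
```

Answer: 12

Derivation:
Trace (tracking m):
m = 14  # -> m = 14
m -= 2  # -> m = 12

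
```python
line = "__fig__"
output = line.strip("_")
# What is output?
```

Trace (tracking output):
line = '__fig__'  # -> line = '__fig__'
output = line.strip('_')  # -> output = 'fig'

Answer: 'fig'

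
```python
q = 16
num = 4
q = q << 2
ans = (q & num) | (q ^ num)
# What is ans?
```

Answer: 68

Derivation:
Trace (tracking ans):
q = 16  # -> q = 16
num = 4  # -> num = 4
q = q << 2  # -> q = 64
ans = q & num | q ^ num  # -> ans = 68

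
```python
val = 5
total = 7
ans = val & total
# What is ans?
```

Answer: 5

Derivation:
Trace (tracking ans):
val = 5  # -> val = 5
total = 7  # -> total = 7
ans = val & total  # -> ans = 5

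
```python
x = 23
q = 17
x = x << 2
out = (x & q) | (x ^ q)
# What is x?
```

Trace (tracking x):
x = 23  # -> x = 23
q = 17  # -> q = 17
x = x << 2  # -> x = 92
out = x & q | x ^ q  # -> out = 93

Answer: 92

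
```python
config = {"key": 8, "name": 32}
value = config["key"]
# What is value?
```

Trace (tracking value):
config = {'key': 8, 'name': 32}  # -> config = {'key': 8, 'name': 32}
value = config['key']  # -> value = 8

Answer: 8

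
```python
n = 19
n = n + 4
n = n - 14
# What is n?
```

Answer: 9

Derivation:
Trace (tracking n):
n = 19  # -> n = 19
n = n + 4  # -> n = 23
n = n - 14  # -> n = 9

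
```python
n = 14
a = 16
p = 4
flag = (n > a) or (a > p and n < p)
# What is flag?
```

Trace (tracking flag):
n = 14  # -> n = 14
a = 16  # -> a = 16
p = 4  # -> p = 4
flag = n > a or (a > p and n < p)  # -> flag = False

Answer: False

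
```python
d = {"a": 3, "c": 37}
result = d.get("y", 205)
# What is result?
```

Trace (tracking result):
d = {'a': 3, 'c': 37}  # -> d = {'a': 3, 'c': 37}
result = d.get('y', 205)  # -> result = 205

Answer: 205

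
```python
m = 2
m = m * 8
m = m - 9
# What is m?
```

Trace (tracking m):
m = 2  # -> m = 2
m = m * 8  # -> m = 16
m = m - 9  # -> m = 7

Answer: 7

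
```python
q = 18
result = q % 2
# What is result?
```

Trace (tracking result):
q = 18  # -> q = 18
result = q % 2  # -> result = 0

Answer: 0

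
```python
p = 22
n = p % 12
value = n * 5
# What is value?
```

Trace (tracking value):
p = 22  # -> p = 22
n = p % 12  # -> n = 10
value = n * 5  # -> value = 50

Answer: 50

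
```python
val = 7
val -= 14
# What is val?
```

Trace (tracking val):
val = 7  # -> val = 7
val -= 14  # -> val = -7

Answer: -7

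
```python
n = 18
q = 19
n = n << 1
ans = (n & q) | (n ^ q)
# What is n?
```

Trace (tracking n):
n = 18  # -> n = 18
q = 19  # -> q = 19
n = n << 1  # -> n = 36
ans = n & q | n ^ q  # -> ans = 55

Answer: 36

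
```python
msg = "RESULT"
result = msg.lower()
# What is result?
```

Trace (tracking result):
msg = 'RESULT'  # -> msg = 'RESULT'
result = msg.lower()  # -> result = 'result'

Answer: 'result'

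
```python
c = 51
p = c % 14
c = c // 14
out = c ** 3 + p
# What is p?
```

Trace (tracking p):
c = 51  # -> c = 51
p = c % 14  # -> p = 9
c = c // 14  # -> c = 3
out = c ** 3 + p  # -> out = 36

Answer: 9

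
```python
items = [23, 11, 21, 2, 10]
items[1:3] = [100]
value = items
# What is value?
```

Trace (tracking value):
items = [23, 11, 21, 2, 10]  # -> items = [23, 11, 21, 2, 10]
items[1:3] = [100]  # -> items = [23, 100, 2, 10]
value = items  # -> value = [23, 100, 2, 10]

Answer: [23, 100, 2, 10]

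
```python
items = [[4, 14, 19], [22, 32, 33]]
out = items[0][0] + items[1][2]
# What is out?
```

Trace (tracking out):
items = [[4, 14, 19], [22, 32, 33]]  # -> items = [[4, 14, 19], [22, 32, 33]]
out = items[0][0] + items[1][2]  # -> out = 37

Answer: 37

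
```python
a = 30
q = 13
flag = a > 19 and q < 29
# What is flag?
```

Answer: True

Derivation:
Trace (tracking flag):
a = 30  # -> a = 30
q = 13  # -> q = 13
flag = a > 19 and q < 29  # -> flag = True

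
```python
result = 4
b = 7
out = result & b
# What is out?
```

Answer: 4

Derivation:
Trace (tracking out):
result = 4  # -> result = 4
b = 7  # -> b = 7
out = result & b  # -> out = 4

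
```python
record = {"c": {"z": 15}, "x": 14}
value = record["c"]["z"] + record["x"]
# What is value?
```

Trace (tracking value):
record = {'c': {'z': 15}, 'x': 14}  # -> record = {'c': {'z': 15}, 'x': 14}
value = record['c']['z'] + record['x']  # -> value = 29

Answer: 29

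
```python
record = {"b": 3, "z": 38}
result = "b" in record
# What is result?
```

Trace (tracking result):
record = {'b': 3, 'z': 38}  # -> record = {'b': 3, 'z': 38}
result = 'b' in record  # -> result = True

Answer: True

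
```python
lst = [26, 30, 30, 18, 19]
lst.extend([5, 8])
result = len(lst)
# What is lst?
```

Answer: [26, 30, 30, 18, 19, 5, 8]

Derivation:
Trace (tracking lst):
lst = [26, 30, 30, 18, 19]  # -> lst = [26, 30, 30, 18, 19]
lst.extend([5, 8])  # -> lst = [26, 30, 30, 18, 19, 5, 8]
result = len(lst)  # -> result = 7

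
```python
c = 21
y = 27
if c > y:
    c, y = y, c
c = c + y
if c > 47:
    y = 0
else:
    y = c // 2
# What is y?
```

Trace (tracking y):
c = 21  # -> c = 21
y = 27  # -> y = 27
if c > y:  # condition is False
c = c + y  # -> c = 48
if c > 47:  # condition is True
    y = 0  # -> y = 0

Answer: 0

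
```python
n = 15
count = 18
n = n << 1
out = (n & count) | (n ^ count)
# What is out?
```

Answer: 30

Derivation:
Trace (tracking out):
n = 15  # -> n = 15
count = 18  # -> count = 18
n = n << 1  # -> n = 30
out = n & count | n ^ count  # -> out = 30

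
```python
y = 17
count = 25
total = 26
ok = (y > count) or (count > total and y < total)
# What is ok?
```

Trace (tracking ok):
y = 17  # -> y = 17
count = 25  # -> count = 25
total = 26  # -> total = 26
ok = y > count or (count > total and y < total)  # -> ok = False

Answer: False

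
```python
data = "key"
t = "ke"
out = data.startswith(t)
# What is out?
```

Answer: True

Derivation:
Trace (tracking out):
data = 'key'  # -> data = 'key'
t = 'ke'  # -> t = 'ke'
out = data.startswith(t)  # -> out = True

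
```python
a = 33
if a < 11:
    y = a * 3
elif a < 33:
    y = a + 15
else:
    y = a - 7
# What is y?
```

Trace (tracking y):
a = 33  # -> a = 33
if a < 11:  # condition is False
elif a < 33:  # condition is False
else:
    y = a - 7  # -> y = 26

Answer: 26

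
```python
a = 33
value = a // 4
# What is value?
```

Trace (tracking value):
a = 33  # -> a = 33
value = a // 4  # -> value = 8

Answer: 8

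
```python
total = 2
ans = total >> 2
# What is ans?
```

Trace (tracking ans):
total = 2  # -> total = 2
ans = total >> 2  # -> ans = 0

Answer: 0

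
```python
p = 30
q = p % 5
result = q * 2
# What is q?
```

Trace (tracking q):
p = 30  # -> p = 30
q = p % 5  # -> q = 0
result = q * 2  # -> result = 0

Answer: 0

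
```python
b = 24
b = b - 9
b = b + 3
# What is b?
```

Answer: 18

Derivation:
Trace (tracking b):
b = 24  # -> b = 24
b = b - 9  # -> b = 15
b = b + 3  # -> b = 18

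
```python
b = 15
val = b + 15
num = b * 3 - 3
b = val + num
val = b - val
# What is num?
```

Answer: 42

Derivation:
Trace (tracking num):
b = 15  # -> b = 15
val = b + 15  # -> val = 30
num = b * 3 - 3  # -> num = 42
b = val + num  # -> b = 72
val = b - val  # -> val = 42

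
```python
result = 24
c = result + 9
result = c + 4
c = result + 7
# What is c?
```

Trace (tracking c):
result = 24  # -> result = 24
c = result + 9  # -> c = 33
result = c + 4  # -> result = 37
c = result + 7  # -> c = 44

Answer: 44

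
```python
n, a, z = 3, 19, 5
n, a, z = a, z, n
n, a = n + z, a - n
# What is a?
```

Trace (tracking a):
n, a, z = (3, 19, 5)  # -> n = 3, a = 19, z = 5
n, a, z = (a, z, n)  # -> n = 19, a = 5, z = 3
n, a = (n + z, a - n)  # -> n = 22, a = -14

Answer: -14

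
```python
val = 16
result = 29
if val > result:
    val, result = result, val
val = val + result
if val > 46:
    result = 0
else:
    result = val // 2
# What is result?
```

Trace (tracking result):
val = 16  # -> val = 16
result = 29  # -> result = 29
if val > result:  # condition is False
val = val + result  # -> val = 45
if val > 46:  # condition is False
else:
    result = val // 2  # -> result = 22

Answer: 22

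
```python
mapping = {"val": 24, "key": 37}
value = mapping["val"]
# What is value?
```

Answer: 24

Derivation:
Trace (tracking value):
mapping = {'val': 24, 'key': 37}  # -> mapping = {'val': 24, 'key': 37}
value = mapping['val']  # -> value = 24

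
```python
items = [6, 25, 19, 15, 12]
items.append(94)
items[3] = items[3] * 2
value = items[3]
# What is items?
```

Answer: [6, 25, 19, 30, 12, 94]

Derivation:
Trace (tracking items):
items = [6, 25, 19, 15, 12]  # -> items = [6, 25, 19, 15, 12]
items.append(94)  # -> items = [6, 25, 19, 15, 12, 94]
items[3] = items[3] * 2  # -> items = [6, 25, 19, 30, 12, 94]
value = items[3]  # -> value = 30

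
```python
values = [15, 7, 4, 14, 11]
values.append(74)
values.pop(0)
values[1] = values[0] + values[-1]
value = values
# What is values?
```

Answer: [7, 81, 14, 11, 74]

Derivation:
Trace (tracking values):
values = [15, 7, 4, 14, 11]  # -> values = [15, 7, 4, 14, 11]
values.append(74)  # -> values = [15, 7, 4, 14, 11, 74]
values.pop(0)  # -> values = [7, 4, 14, 11, 74]
values[1] = values[0] + values[-1]  # -> values = [7, 81, 14, 11, 74]
value = values  # -> value = [7, 81, 14, 11, 74]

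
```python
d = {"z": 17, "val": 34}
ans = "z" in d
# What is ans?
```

Answer: True

Derivation:
Trace (tracking ans):
d = {'z': 17, 'val': 34}  # -> d = {'z': 17, 'val': 34}
ans = 'z' in d  # -> ans = True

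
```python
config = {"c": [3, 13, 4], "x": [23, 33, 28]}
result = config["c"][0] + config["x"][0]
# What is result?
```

Answer: 26

Derivation:
Trace (tracking result):
config = {'c': [3, 13, 4], 'x': [23, 33, 28]}  # -> config = {'c': [3, 13, 4], 'x': [23, 33, 28]}
result = config['c'][0] + config['x'][0]  # -> result = 26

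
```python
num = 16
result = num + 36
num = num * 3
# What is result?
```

Answer: 52

Derivation:
Trace (tracking result):
num = 16  # -> num = 16
result = num + 36  # -> result = 52
num = num * 3  # -> num = 48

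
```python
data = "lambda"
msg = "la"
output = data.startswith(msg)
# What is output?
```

Answer: True

Derivation:
Trace (tracking output):
data = 'lambda'  # -> data = 'lambda'
msg = 'la'  # -> msg = 'la'
output = data.startswith(msg)  # -> output = True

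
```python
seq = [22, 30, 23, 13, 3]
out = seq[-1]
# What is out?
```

Trace (tracking out):
seq = [22, 30, 23, 13, 3]  # -> seq = [22, 30, 23, 13, 3]
out = seq[-1]  # -> out = 3

Answer: 3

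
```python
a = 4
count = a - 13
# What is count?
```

Trace (tracking count):
a = 4  # -> a = 4
count = a - 13  # -> count = -9

Answer: -9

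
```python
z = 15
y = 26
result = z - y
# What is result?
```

Trace (tracking result):
z = 15  # -> z = 15
y = 26  # -> y = 26
result = z - y  # -> result = -11

Answer: -11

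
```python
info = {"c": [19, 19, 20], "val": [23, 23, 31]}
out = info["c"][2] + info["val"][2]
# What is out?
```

Answer: 51

Derivation:
Trace (tracking out):
info = {'c': [19, 19, 20], 'val': [23, 23, 31]}  # -> info = {'c': [19, 19, 20], 'val': [23, 23, 31]}
out = info['c'][2] + info['val'][2]  # -> out = 51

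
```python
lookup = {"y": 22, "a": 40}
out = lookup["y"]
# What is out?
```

Answer: 22

Derivation:
Trace (tracking out):
lookup = {'y': 22, 'a': 40}  # -> lookup = {'y': 22, 'a': 40}
out = lookup['y']  # -> out = 22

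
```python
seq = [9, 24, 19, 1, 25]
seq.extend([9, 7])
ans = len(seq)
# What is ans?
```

Trace (tracking ans):
seq = [9, 24, 19, 1, 25]  # -> seq = [9, 24, 19, 1, 25]
seq.extend([9, 7])  # -> seq = [9, 24, 19, 1, 25, 9, 7]
ans = len(seq)  # -> ans = 7

Answer: 7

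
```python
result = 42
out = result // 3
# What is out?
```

Trace (tracking out):
result = 42  # -> result = 42
out = result // 3  # -> out = 14

Answer: 14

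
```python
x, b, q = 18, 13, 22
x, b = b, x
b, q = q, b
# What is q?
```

Answer: 18

Derivation:
Trace (tracking q):
x, b, q = (18, 13, 22)  # -> x = 18, b = 13, q = 22
x, b = (b, x)  # -> x = 13, b = 18
b, q = (q, b)  # -> b = 22, q = 18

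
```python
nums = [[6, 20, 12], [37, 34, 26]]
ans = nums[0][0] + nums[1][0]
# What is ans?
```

Answer: 43

Derivation:
Trace (tracking ans):
nums = [[6, 20, 12], [37, 34, 26]]  # -> nums = [[6, 20, 12], [37, 34, 26]]
ans = nums[0][0] + nums[1][0]  # -> ans = 43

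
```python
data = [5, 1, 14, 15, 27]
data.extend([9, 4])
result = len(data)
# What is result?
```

Trace (tracking result):
data = [5, 1, 14, 15, 27]  # -> data = [5, 1, 14, 15, 27]
data.extend([9, 4])  # -> data = [5, 1, 14, 15, 27, 9, 4]
result = len(data)  # -> result = 7

Answer: 7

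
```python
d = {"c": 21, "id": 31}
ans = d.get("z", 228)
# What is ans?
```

Trace (tracking ans):
d = {'c': 21, 'id': 31}  # -> d = {'c': 21, 'id': 31}
ans = d.get('z', 228)  # -> ans = 228

Answer: 228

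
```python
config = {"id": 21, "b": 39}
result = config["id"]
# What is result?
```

Answer: 21

Derivation:
Trace (tracking result):
config = {'id': 21, 'b': 39}  # -> config = {'id': 21, 'b': 39}
result = config['id']  # -> result = 21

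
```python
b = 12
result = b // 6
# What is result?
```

Answer: 2

Derivation:
Trace (tracking result):
b = 12  # -> b = 12
result = b // 6  # -> result = 2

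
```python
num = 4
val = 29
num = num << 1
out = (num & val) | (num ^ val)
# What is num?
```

Trace (tracking num):
num = 4  # -> num = 4
val = 29  # -> val = 29
num = num << 1  # -> num = 8
out = num & val | num ^ val  # -> out = 29

Answer: 8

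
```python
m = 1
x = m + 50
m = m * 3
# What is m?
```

Answer: 3

Derivation:
Trace (tracking m):
m = 1  # -> m = 1
x = m + 50  # -> x = 51
m = m * 3  # -> m = 3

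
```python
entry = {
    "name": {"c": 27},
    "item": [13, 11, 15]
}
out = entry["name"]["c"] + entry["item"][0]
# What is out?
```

Answer: 40

Derivation:
Trace (tracking out):
entry = {'name': {'c': 27}, 'item': [13, 11, 15]}  # -> entry = {'name': {'c': 27}, 'item': [13, 11, 15]}
out = entry['name']['c'] + entry['item'][0]  # -> out = 40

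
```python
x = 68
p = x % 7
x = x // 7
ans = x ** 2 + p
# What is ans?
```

Answer: 86

Derivation:
Trace (tracking ans):
x = 68  # -> x = 68
p = x % 7  # -> p = 5
x = x // 7  # -> x = 9
ans = x ** 2 + p  # -> ans = 86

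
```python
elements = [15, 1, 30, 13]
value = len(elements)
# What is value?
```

Answer: 4

Derivation:
Trace (tracking value):
elements = [15, 1, 30, 13]  # -> elements = [15, 1, 30, 13]
value = len(elements)  # -> value = 4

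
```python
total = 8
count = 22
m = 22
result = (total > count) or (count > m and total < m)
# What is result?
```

Trace (tracking result):
total = 8  # -> total = 8
count = 22  # -> count = 22
m = 22  # -> m = 22
result = total > count or (count > m and total < m)  # -> result = False

Answer: False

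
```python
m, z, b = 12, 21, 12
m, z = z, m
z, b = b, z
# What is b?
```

Answer: 12

Derivation:
Trace (tracking b):
m, z, b = (12, 21, 12)  # -> m = 12, z = 21, b = 12
m, z = (z, m)  # -> m = 21, z = 12
z, b = (b, z)  # -> z = 12, b = 12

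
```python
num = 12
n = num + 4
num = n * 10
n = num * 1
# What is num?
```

Trace (tracking num):
num = 12  # -> num = 12
n = num + 4  # -> n = 16
num = n * 10  # -> num = 160
n = num * 1  # -> n = 160

Answer: 160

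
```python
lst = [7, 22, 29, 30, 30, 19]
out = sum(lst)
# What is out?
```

Answer: 137

Derivation:
Trace (tracking out):
lst = [7, 22, 29, 30, 30, 19]  # -> lst = [7, 22, 29, 30, 30, 19]
out = sum(lst)  # -> out = 137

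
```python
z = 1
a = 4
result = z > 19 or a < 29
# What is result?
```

Trace (tracking result):
z = 1  # -> z = 1
a = 4  # -> a = 4
result = z > 19 or a < 29  # -> result = True

Answer: True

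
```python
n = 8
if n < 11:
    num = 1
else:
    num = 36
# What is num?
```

Trace (tracking num):
n = 8  # -> n = 8
if n < 11:  # condition is True
    num = 1  # -> num = 1

Answer: 1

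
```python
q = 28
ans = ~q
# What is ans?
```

Answer: -29

Derivation:
Trace (tracking ans):
q = 28  # -> q = 28
ans = ~q  # -> ans = -29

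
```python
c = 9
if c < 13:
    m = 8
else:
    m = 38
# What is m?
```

Answer: 8

Derivation:
Trace (tracking m):
c = 9  # -> c = 9
if c < 13:  # condition is True
    m = 8  # -> m = 8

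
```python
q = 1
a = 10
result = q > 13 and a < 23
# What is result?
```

Trace (tracking result):
q = 1  # -> q = 1
a = 10  # -> a = 10
result = q > 13 and a < 23  # -> result = False

Answer: False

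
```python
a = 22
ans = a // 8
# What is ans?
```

Answer: 2

Derivation:
Trace (tracking ans):
a = 22  # -> a = 22
ans = a // 8  # -> ans = 2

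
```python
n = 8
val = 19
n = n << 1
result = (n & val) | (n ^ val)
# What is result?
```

Answer: 19

Derivation:
Trace (tracking result):
n = 8  # -> n = 8
val = 19  # -> val = 19
n = n << 1  # -> n = 16
result = n & val | n ^ val  # -> result = 19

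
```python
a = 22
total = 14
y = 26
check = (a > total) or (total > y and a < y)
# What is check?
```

Trace (tracking check):
a = 22  # -> a = 22
total = 14  # -> total = 14
y = 26  # -> y = 26
check = a > total or (total > y and a < y)  # -> check = True

Answer: True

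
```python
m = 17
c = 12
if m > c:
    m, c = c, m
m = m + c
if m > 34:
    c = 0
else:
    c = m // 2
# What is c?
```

Answer: 14

Derivation:
Trace (tracking c):
m = 17  # -> m = 17
c = 12  # -> c = 12
if m > c:  # condition is True
    m, c = (c, m)  # -> m = 12, c = 17
m = m + c  # -> m = 29
if m > 34:  # condition is False
else:
    c = m // 2  # -> c = 14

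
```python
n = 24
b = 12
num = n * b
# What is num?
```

Answer: 288

Derivation:
Trace (tracking num):
n = 24  # -> n = 24
b = 12  # -> b = 12
num = n * b  # -> num = 288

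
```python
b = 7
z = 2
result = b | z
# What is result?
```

Trace (tracking result):
b = 7  # -> b = 7
z = 2  # -> z = 2
result = b | z  # -> result = 7

Answer: 7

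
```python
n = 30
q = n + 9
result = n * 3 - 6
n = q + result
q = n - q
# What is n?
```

Trace (tracking n):
n = 30  # -> n = 30
q = n + 9  # -> q = 39
result = n * 3 - 6  # -> result = 84
n = q + result  # -> n = 123
q = n - q  # -> q = 84

Answer: 123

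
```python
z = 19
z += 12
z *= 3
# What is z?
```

Trace (tracking z):
z = 19  # -> z = 19
z += 12  # -> z = 31
z *= 3  # -> z = 93

Answer: 93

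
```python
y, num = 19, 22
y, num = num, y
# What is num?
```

Trace (tracking num):
y, num = (19, 22)  # -> y = 19, num = 22
y, num = (num, y)  # -> y = 22, num = 19

Answer: 19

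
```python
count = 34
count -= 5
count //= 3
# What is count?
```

Answer: 9

Derivation:
Trace (tracking count):
count = 34  # -> count = 34
count -= 5  # -> count = 29
count //= 3  # -> count = 9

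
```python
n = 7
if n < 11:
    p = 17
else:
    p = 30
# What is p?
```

Trace (tracking p):
n = 7  # -> n = 7
if n < 11:  # condition is True
    p = 17  # -> p = 17

Answer: 17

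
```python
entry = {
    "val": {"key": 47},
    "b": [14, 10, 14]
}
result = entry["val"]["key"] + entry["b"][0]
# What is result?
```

Trace (tracking result):
entry = {'val': {'key': 47}, 'b': [14, 10, 14]}  # -> entry = {'val': {'key': 47}, 'b': [14, 10, 14]}
result = entry['val']['key'] + entry['b'][0]  # -> result = 61

Answer: 61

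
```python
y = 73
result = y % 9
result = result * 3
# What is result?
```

Trace (tracking result):
y = 73  # -> y = 73
result = y % 9  # -> result = 1
result = result * 3  # -> result = 3

Answer: 3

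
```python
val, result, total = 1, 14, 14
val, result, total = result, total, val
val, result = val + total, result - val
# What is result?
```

Trace (tracking result):
val, result, total = (1, 14, 14)  # -> val = 1, result = 14, total = 14
val, result, total = (result, total, val)  # -> val = 14, result = 14, total = 1
val, result = (val + total, result - val)  # -> val = 15, result = 0

Answer: 0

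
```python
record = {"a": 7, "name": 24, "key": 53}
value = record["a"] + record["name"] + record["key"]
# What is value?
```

Trace (tracking value):
record = {'a': 7, 'name': 24, 'key': 53}  # -> record = {'a': 7, 'name': 24, 'key': 53}
value = record['a'] + record['name'] + record['key']  # -> value = 84

Answer: 84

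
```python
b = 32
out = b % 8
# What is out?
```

Trace (tracking out):
b = 32  # -> b = 32
out = b % 8  # -> out = 0

Answer: 0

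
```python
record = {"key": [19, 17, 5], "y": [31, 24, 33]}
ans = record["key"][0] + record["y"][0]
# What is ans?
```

Trace (tracking ans):
record = {'key': [19, 17, 5], 'y': [31, 24, 33]}  # -> record = {'key': [19, 17, 5], 'y': [31, 24, 33]}
ans = record['key'][0] + record['y'][0]  # -> ans = 50

Answer: 50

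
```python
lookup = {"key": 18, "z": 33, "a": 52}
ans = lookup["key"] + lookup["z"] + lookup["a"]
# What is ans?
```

Trace (tracking ans):
lookup = {'key': 18, 'z': 33, 'a': 52}  # -> lookup = {'key': 18, 'z': 33, 'a': 52}
ans = lookup['key'] + lookup['z'] + lookup['a']  # -> ans = 103

Answer: 103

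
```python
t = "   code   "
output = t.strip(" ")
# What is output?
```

Answer: 'code'

Derivation:
Trace (tracking output):
t = '   code   '  # -> t = '   code   '
output = t.strip(' ')  # -> output = 'code'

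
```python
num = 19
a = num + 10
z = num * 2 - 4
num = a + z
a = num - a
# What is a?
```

Answer: 34

Derivation:
Trace (tracking a):
num = 19  # -> num = 19
a = num + 10  # -> a = 29
z = num * 2 - 4  # -> z = 34
num = a + z  # -> num = 63
a = num - a  # -> a = 34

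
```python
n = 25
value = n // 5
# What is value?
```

Answer: 5

Derivation:
Trace (tracking value):
n = 25  # -> n = 25
value = n // 5  # -> value = 5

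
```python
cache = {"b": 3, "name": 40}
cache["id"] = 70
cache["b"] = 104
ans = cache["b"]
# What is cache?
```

Trace (tracking cache):
cache = {'b': 3, 'name': 40}  # -> cache = {'b': 3, 'name': 40}
cache['id'] = 70  # -> cache = {'b': 3, 'name': 40, 'id': 70}
cache['b'] = 104  # -> cache = {'b': 104, 'name': 40, 'id': 70}
ans = cache['b']  # -> ans = 104

Answer: {'b': 104, 'name': 40, 'id': 70}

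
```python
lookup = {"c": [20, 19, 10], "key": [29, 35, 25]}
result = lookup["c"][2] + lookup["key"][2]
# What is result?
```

Answer: 35

Derivation:
Trace (tracking result):
lookup = {'c': [20, 19, 10], 'key': [29, 35, 25]}  # -> lookup = {'c': [20, 19, 10], 'key': [29, 35, 25]}
result = lookup['c'][2] + lookup['key'][2]  # -> result = 35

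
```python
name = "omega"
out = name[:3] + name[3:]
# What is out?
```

Answer: 'omega'

Derivation:
Trace (tracking out):
name = 'omega'  # -> name = 'omega'
out = name[:3] + name[3:]  # -> out = 'omega'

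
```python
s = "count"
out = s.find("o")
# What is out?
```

Answer: 1

Derivation:
Trace (tracking out):
s = 'count'  # -> s = 'count'
out = s.find('o')  # -> out = 1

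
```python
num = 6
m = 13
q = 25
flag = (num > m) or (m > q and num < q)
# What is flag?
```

Trace (tracking flag):
num = 6  # -> num = 6
m = 13  # -> m = 13
q = 25  # -> q = 25
flag = num > m or (m > q and num < q)  # -> flag = False

Answer: False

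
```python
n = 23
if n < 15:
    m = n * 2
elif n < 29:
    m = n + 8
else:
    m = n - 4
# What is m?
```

Answer: 31

Derivation:
Trace (tracking m):
n = 23  # -> n = 23
if n < 15:  # condition is False
elif n < 29:  # condition is True
    m = n + 8  # -> m = 31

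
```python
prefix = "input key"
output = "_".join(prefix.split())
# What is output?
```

Trace (tracking output):
prefix = 'input key'  # -> prefix = 'input key'
output = '_'.join(prefix.split())  # -> output = 'input_key'

Answer: 'input_key'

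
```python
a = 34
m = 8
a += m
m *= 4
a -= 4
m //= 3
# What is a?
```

Answer: 38

Derivation:
Trace (tracking a):
a = 34  # -> a = 34
m = 8  # -> m = 8
a += m  # -> a = 42
m *= 4  # -> m = 32
a -= 4  # -> a = 38
m //= 3  # -> m = 10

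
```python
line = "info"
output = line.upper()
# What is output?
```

Answer: 'INFO'

Derivation:
Trace (tracking output):
line = 'info'  # -> line = 'info'
output = line.upper()  # -> output = 'INFO'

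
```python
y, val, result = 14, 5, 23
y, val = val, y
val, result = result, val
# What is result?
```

Answer: 14

Derivation:
Trace (tracking result):
y, val, result = (14, 5, 23)  # -> y = 14, val = 5, result = 23
y, val = (val, y)  # -> y = 5, val = 14
val, result = (result, val)  # -> val = 23, result = 14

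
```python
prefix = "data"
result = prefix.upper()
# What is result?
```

Trace (tracking result):
prefix = 'data'  # -> prefix = 'data'
result = prefix.upper()  # -> result = 'DATA'

Answer: 'DATA'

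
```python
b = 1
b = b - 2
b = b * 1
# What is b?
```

Answer: -1

Derivation:
Trace (tracking b):
b = 1  # -> b = 1
b = b - 2  # -> b = -1
b = b * 1  # -> b = -1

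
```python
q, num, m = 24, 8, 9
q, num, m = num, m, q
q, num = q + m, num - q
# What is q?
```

Trace (tracking q):
q, num, m = (24, 8, 9)  # -> q = 24, num = 8, m = 9
q, num, m = (num, m, q)  # -> q = 8, num = 9, m = 24
q, num = (q + m, num - q)  # -> q = 32, num = 1

Answer: 32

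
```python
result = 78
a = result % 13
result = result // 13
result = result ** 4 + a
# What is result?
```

Answer: 1296

Derivation:
Trace (tracking result):
result = 78  # -> result = 78
a = result % 13  # -> a = 0
result = result // 13  # -> result = 6
result = result ** 4 + a  # -> result = 1296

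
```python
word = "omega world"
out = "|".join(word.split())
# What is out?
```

Answer: 'omega|world'

Derivation:
Trace (tracking out):
word = 'omega world'  # -> word = 'omega world'
out = '|'.join(word.split())  # -> out = 'omega|world'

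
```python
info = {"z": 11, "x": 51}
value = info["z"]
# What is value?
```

Answer: 11

Derivation:
Trace (tracking value):
info = {'z': 11, 'x': 51}  # -> info = {'z': 11, 'x': 51}
value = info['z']  # -> value = 11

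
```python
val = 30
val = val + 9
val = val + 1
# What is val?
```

Answer: 40

Derivation:
Trace (tracking val):
val = 30  # -> val = 30
val = val + 9  # -> val = 39
val = val + 1  # -> val = 40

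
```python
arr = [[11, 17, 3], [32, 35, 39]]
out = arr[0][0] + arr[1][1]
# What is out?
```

Trace (tracking out):
arr = [[11, 17, 3], [32, 35, 39]]  # -> arr = [[11, 17, 3], [32, 35, 39]]
out = arr[0][0] + arr[1][1]  # -> out = 46

Answer: 46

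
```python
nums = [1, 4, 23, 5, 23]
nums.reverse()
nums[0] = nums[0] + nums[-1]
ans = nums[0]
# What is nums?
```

Answer: [24, 5, 23, 4, 1]

Derivation:
Trace (tracking nums):
nums = [1, 4, 23, 5, 23]  # -> nums = [1, 4, 23, 5, 23]
nums.reverse()  # -> nums = [23, 5, 23, 4, 1]
nums[0] = nums[0] + nums[-1]  # -> nums = [24, 5, 23, 4, 1]
ans = nums[0]  # -> ans = 24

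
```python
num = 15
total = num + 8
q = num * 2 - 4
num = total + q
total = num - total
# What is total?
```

Trace (tracking total):
num = 15  # -> num = 15
total = num + 8  # -> total = 23
q = num * 2 - 4  # -> q = 26
num = total + q  # -> num = 49
total = num - total  # -> total = 26

Answer: 26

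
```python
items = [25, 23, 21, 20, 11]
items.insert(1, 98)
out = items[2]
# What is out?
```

Trace (tracking out):
items = [25, 23, 21, 20, 11]  # -> items = [25, 23, 21, 20, 11]
items.insert(1, 98)  # -> items = [25, 98, 23, 21, 20, 11]
out = items[2]  # -> out = 23

Answer: 23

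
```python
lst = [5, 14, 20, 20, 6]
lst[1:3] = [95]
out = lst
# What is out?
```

Answer: [5, 95, 20, 6]

Derivation:
Trace (tracking out):
lst = [5, 14, 20, 20, 6]  # -> lst = [5, 14, 20, 20, 6]
lst[1:3] = [95]  # -> lst = [5, 95, 20, 6]
out = lst  # -> out = [5, 95, 20, 6]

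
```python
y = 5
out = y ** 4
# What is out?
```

Trace (tracking out):
y = 5  # -> y = 5
out = y ** 4  # -> out = 625

Answer: 625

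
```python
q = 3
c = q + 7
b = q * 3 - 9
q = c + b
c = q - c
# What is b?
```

Answer: 0

Derivation:
Trace (tracking b):
q = 3  # -> q = 3
c = q + 7  # -> c = 10
b = q * 3 - 9  # -> b = 0
q = c + b  # -> q = 10
c = q - c  # -> c = 0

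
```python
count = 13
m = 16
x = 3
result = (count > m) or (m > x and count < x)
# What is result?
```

Answer: False

Derivation:
Trace (tracking result):
count = 13  # -> count = 13
m = 16  # -> m = 16
x = 3  # -> x = 3
result = count > m or (m > x and count < x)  # -> result = False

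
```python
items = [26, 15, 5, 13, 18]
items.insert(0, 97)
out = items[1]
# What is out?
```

Trace (tracking out):
items = [26, 15, 5, 13, 18]  # -> items = [26, 15, 5, 13, 18]
items.insert(0, 97)  # -> items = [97, 26, 15, 5, 13, 18]
out = items[1]  # -> out = 26

Answer: 26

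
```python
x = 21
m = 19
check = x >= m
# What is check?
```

Trace (tracking check):
x = 21  # -> x = 21
m = 19  # -> m = 19
check = x >= m  # -> check = True

Answer: True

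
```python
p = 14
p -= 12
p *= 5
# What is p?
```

Answer: 10

Derivation:
Trace (tracking p):
p = 14  # -> p = 14
p -= 12  # -> p = 2
p *= 5  # -> p = 10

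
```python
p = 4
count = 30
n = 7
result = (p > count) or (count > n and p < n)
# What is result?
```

Answer: True

Derivation:
Trace (tracking result):
p = 4  # -> p = 4
count = 30  # -> count = 30
n = 7  # -> n = 7
result = p > count or (count > n and p < n)  # -> result = True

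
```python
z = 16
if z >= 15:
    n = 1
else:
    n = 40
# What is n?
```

Trace (tracking n):
z = 16  # -> z = 16
if z >= 15:  # condition is True
    n = 1  # -> n = 1

Answer: 1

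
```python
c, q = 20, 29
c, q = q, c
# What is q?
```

Answer: 20

Derivation:
Trace (tracking q):
c, q = (20, 29)  # -> c = 20, q = 29
c, q = (q, c)  # -> c = 29, q = 20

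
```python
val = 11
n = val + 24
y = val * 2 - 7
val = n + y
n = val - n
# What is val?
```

Answer: 50

Derivation:
Trace (tracking val):
val = 11  # -> val = 11
n = val + 24  # -> n = 35
y = val * 2 - 7  # -> y = 15
val = n + y  # -> val = 50
n = val - n  # -> n = 15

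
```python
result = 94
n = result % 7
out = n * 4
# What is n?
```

Answer: 3

Derivation:
Trace (tracking n):
result = 94  # -> result = 94
n = result % 7  # -> n = 3
out = n * 4  # -> out = 12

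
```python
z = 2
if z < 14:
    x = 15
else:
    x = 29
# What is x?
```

Trace (tracking x):
z = 2  # -> z = 2
if z < 14:  # condition is True
    x = 15  # -> x = 15

Answer: 15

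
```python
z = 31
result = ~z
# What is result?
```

Answer: -32

Derivation:
Trace (tracking result):
z = 31  # -> z = 31
result = ~z  # -> result = -32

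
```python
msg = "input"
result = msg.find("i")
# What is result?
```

Answer: 0

Derivation:
Trace (tracking result):
msg = 'input'  # -> msg = 'input'
result = msg.find('i')  # -> result = 0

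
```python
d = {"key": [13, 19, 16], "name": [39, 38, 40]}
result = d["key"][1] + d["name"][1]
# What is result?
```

Answer: 57

Derivation:
Trace (tracking result):
d = {'key': [13, 19, 16], 'name': [39, 38, 40]}  # -> d = {'key': [13, 19, 16], 'name': [39, 38, 40]}
result = d['key'][1] + d['name'][1]  # -> result = 57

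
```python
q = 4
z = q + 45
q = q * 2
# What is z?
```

Trace (tracking z):
q = 4  # -> q = 4
z = q + 45  # -> z = 49
q = q * 2  # -> q = 8

Answer: 49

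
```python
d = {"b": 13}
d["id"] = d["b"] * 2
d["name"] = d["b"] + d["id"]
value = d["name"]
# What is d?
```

Answer: {'b': 13, 'id': 26, 'name': 39}

Derivation:
Trace (tracking d):
d = {'b': 13}  # -> d = {'b': 13}
d['id'] = d['b'] * 2  # -> d = {'b': 13, 'id': 26}
d['name'] = d['b'] + d['id']  # -> d = {'b': 13, 'id': 26, 'name': 39}
value = d['name']  # -> value = 39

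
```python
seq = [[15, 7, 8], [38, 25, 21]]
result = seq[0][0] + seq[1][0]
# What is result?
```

Trace (tracking result):
seq = [[15, 7, 8], [38, 25, 21]]  # -> seq = [[15, 7, 8], [38, 25, 21]]
result = seq[0][0] + seq[1][0]  # -> result = 53

Answer: 53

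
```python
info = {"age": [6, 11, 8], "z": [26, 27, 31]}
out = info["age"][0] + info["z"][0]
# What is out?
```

Trace (tracking out):
info = {'age': [6, 11, 8], 'z': [26, 27, 31]}  # -> info = {'age': [6, 11, 8], 'z': [26, 27, 31]}
out = info['age'][0] + info['z'][0]  # -> out = 32

Answer: 32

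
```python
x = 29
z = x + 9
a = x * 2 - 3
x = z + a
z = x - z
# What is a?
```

Answer: 55

Derivation:
Trace (tracking a):
x = 29  # -> x = 29
z = x + 9  # -> z = 38
a = x * 2 - 3  # -> a = 55
x = z + a  # -> x = 93
z = x - z  # -> z = 55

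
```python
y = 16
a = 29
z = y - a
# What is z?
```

Answer: -13

Derivation:
Trace (tracking z):
y = 16  # -> y = 16
a = 29  # -> a = 29
z = y - a  # -> z = -13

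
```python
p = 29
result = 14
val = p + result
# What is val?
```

Answer: 43

Derivation:
Trace (tracking val):
p = 29  # -> p = 29
result = 14  # -> result = 14
val = p + result  # -> val = 43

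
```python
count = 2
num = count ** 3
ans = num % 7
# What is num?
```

Answer: 8

Derivation:
Trace (tracking num):
count = 2  # -> count = 2
num = count ** 3  # -> num = 8
ans = num % 7  # -> ans = 1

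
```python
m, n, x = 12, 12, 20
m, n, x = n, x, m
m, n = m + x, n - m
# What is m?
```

Answer: 24

Derivation:
Trace (tracking m):
m, n, x = (12, 12, 20)  # -> m = 12, n = 12, x = 20
m, n, x = (n, x, m)  # -> m = 12, n = 20, x = 12
m, n = (m + x, n - m)  # -> m = 24, n = 8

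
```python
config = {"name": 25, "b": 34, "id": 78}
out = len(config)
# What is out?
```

Trace (tracking out):
config = {'name': 25, 'b': 34, 'id': 78}  # -> config = {'name': 25, 'b': 34, 'id': 78}
out = len(config)  # -> out = 3

Answer: 3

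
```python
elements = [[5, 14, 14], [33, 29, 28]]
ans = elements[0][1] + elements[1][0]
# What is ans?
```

Trace (tracking ans):
elements = [[5, 14, 14], [33, 29, 28]]  # -> elements = [[5, 14, 14], [33, 29, 28]]
ans = elements[0][1] + elements[1][0]  # -> ans = 47

Answer: 47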